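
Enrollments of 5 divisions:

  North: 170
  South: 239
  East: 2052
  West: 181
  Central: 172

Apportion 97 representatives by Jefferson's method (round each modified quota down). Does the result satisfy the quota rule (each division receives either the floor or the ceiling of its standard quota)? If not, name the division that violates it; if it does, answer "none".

East

Standard quotas: North 5.860, South 8.238, East 70.733, West 6.239, Central 5.929.
Jefferson allocation: North 5, South 8, East 72, West 6, Central 6.
East has quota 70.733 (lower 70, upper 71) but receives 72 — outside the quota interval.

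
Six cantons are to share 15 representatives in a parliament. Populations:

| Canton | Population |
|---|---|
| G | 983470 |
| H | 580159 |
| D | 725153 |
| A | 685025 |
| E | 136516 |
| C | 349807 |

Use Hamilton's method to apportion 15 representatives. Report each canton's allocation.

Standard divisor: 3460130 ÷ 15 ≈ 230675.333.
Standard quotas: G 4.2634, H 2.5150, D 3.1436, A 2.9696, E 0.5918, C 1.5164.
Lower quotas: G 4, H 2, D 3, A 2, E 0, C 1 (sum 12, leaving 3 seats).
Remainders in descending order: A 0.9696, E 0.5918, C 0.5164, H 0.5150, G 0.2634, D 0.1436.
Largest remainders: A, E, C receive the extra seats.

G 4; H 2; D 3; A 3; E 1; C 2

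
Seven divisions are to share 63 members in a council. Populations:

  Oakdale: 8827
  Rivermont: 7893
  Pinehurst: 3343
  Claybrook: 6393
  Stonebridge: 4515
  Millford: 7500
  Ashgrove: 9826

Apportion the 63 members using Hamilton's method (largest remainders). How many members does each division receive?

The standard divisor is 48297/63 ≈ 766.619.
Standard quotas: Oakdale 11.5142, Rivermont 10.2959, Pinehurst 4.3607, Claybrook 8.3392, Stonebridge 5.8895, Millford 9.7832, Ashgrove 12.8173.
Lower quotas: Oakdale 11, Rivermont 10, Pinehurst 4, Claybrook 8, Stonebridge 5, Millford 9, Ashgrove 12 (sum 59, leaving 4 seats).
Remainders in descending order: Stonebridge 0.8895, Ashgrove 0.8173, Millford 0.7832, Oakdale 0.5142, Pinehurst 0.3607, Claybrook 0.3392, Rivermont 0.2959.
The surplus seats go to Stonebridge, Ashgrove, Millford, Oakdale.

Oakdale 12, Rivermont 10, Pinehurst 4, Claybrook 8, Stonebridge 6, Millford 10, Ashgrove 13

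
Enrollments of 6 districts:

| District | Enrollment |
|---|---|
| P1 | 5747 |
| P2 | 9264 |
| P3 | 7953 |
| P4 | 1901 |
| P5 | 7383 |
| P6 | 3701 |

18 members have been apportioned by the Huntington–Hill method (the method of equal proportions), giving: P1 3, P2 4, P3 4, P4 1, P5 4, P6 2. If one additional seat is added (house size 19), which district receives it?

P2

Priority for the next seat is population ÷ (√(s·(s+1))).
Priorities: P1 1659.016, P2 2071.493, P3 1778.345, P4 1344.210, P5 1650.889, P6 1510.927.
Highest priority: P2.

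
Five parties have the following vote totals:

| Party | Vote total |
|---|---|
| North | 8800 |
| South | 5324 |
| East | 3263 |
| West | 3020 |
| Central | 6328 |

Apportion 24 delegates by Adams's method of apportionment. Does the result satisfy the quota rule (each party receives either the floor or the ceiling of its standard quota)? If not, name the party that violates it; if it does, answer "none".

none

Standard quotas: North 7.900, South 4.779, East 2.929, West 2.711, Central 5.681.
Adams allocation: North 7, South 5, East 3, West 3, Central 6.
Every allocation lies between the lower and upper quota.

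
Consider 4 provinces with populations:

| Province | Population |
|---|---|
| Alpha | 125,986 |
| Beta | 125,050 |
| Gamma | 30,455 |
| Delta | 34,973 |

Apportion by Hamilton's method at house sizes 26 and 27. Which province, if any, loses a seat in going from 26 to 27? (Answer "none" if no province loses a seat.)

At 26 seats: Alpha 10, Beta 10, Gamma 3, Delta 3.
At 27 seats: Alpha 11, Beta 11, Gamma 2, Delta 3.
Gamma drops from 3 to 2.

Gamma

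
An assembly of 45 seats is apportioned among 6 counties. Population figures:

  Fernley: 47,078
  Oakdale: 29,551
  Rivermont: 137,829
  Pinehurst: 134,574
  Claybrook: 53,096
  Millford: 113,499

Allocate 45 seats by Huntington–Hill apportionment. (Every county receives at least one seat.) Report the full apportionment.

Fernley: 4; Oakdale: 3; Rivermont: 12; Pinehurst: 11; Claybrook: 5; Millford: 10

With divisor 11793: modified quotas Fernley 3.992, Oakdale 2.506, Rivermont 11.687, Pinehurst 11.411, Claybrook 4.502, Millford 9.624.
Geometric-mean thresholds: Fernley √(3·4)=3.464, Oakdale √(2·3)=2.449, Rivermont √(11·12)=11.489, Pinehurst √(11·12)=11.489, Claybrook √(4·5)=4.472, Millford √(9·10)=9.487.
Each quota rounded against its threshold gives Fernley 4, Oakdale 3, Rivermont 12, Pinehurst 11, Claybrook 5, Millford 10 (total 45).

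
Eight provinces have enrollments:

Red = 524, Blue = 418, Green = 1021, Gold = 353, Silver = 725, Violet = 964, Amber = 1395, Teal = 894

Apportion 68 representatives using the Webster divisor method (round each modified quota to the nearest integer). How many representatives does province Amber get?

15

Standard divisor 6294/68 ≈ 92.559; standard quotas: Red 5.661, Blue 4.516, Green 11.031, Gold 3.814, Silver 7.833, Violet 10.415, Amber 15.071, Teal 9.659.
Rounding to the nearest integer gives 6, 5, 11, 4, 8, 10, 15, 10 = 69 seats, so the divisor must be adjusted.
With modified divisor 93.5: modified quotas Red 5.604, Blue 4.471, Green 10.920, Gold 3.775, Silver 7.754, Violet 10.310, Amber 14.920, Teal 9.561.
Rounding to the nearest integer: Red 6, Blue 4, Green 11, Gold 4, Silver 8, Violet 10, Amber 15, Teal 10 (total 68).
Amber receives 15.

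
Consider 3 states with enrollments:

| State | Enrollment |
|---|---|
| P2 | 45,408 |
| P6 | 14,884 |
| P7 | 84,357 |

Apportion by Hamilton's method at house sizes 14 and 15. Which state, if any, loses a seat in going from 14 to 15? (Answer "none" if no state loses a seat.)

P6

At 14 seats: P2 4, P6 2, P7 8.
At 15 seats: P2 5, P6 1, P7 9.
P6 drops from 2 to 1.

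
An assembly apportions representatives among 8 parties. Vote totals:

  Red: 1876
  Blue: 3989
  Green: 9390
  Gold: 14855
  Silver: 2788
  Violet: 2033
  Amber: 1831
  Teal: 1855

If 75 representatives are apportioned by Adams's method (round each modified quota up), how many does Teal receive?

4

Standard divisor 38617/75 ≈ 514.893; standard quotas: Red 3.643, Blue 7.747, Green 18.237, Gold 28.851, Silver 5.415, Violet 3.948, Amber 3.556, Teal 3.603.
Rounding up gives 4, 8, 19, 29, 6, 4, 4, 4 = 78 seats, so the divisor must be adjusted.
With modified divisor 551: modified quotas Red 3.405, Blue 7.240, Green 17.042, Gold 26.960, Silver 5.060, Violet 3.690, Amber 3.323, Teal 3.367.
Rounding up: Red 4, Blue 8, Green 18, Gold 27, Silver 6, Violet 4, Amber 4, Teal 4 (total 75).
Teal receives 4.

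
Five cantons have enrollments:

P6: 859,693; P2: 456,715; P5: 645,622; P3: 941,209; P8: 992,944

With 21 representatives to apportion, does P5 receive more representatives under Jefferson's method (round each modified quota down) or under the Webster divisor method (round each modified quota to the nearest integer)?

Webster

Jefferson: P6 5, P2 2, P5 3, P3 5, P8 6.
Webster: P6 5, P2 2, P5 4, P3 5, P8 5.
P5 gets 3 under Jefferson and 4 under Webster.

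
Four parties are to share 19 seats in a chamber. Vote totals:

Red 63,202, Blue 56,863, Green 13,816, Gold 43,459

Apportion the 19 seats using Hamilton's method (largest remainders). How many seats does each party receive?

Total 177340; standard divisor 177340/19 ≈ 9333.684.
Standard quotas: Red 6.7714, Blue 6.0922, Green 1.4802, Gold 4.6561.
Lower quotas: Red 6, Blue 6, Green 1, Gold 4 (sum 17, leaving 2 seats).
Remainders in descending order: Red 0.7714, Gold 0.6561, Green 0.4802, Blue 0.0922.
The surplus seats go to Red, Gold.

Red=7, Blue=6, Green=1, Gold=5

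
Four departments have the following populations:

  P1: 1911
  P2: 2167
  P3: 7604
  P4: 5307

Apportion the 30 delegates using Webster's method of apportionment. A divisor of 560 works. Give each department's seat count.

With modified divisor 560: modified quotas P1 3.413, P2 3.870, P3 13.579, P4 9.477.
Rounding to the nearest integer: P1 3, P2 4, P3 14, P4 9 (total 30).

P1=3; P2=4; P3=14; P4=9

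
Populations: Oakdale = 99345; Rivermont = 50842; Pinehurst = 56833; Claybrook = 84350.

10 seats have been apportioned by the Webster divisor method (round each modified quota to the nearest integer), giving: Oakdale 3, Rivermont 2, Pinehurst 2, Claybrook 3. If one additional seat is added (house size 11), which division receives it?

Priority for the next seat is population ÷ (current seats + 0.5).
Priorities: Oakdale 28384.286, Rivermont 20336.800, Pinehurst 22733.200, Claybrook 24100.000.
Highest priority: Oakdale.

Oakdale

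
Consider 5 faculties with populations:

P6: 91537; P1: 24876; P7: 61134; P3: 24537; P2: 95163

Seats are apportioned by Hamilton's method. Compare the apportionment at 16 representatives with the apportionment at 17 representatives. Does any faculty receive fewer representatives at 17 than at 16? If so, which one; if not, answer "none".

At 16 seats: P6 5, P1 2, P7 3, P3 1, P2 5.
At 17 seats: P6 5, P1 1, P7 4, P3 1, P2 6.
P1 drops from 2 to 1.

P1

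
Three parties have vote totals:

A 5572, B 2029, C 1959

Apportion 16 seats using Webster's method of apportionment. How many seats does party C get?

3

Standard divisor 9560/16 ≈ 597.5; standard quotas: A 9.326, B 3.396, C 3.279.
Rounding to the nearest integer gives 9, 3, 3 = 15 seats, so the divisor must be adjusted.
With modified divisor 583.1: modified quotas A 9.556, B 3.480, C 3.360.
Rounding to the nearest integer: A 10, B 3, C 3 (total 16).
C receives 3.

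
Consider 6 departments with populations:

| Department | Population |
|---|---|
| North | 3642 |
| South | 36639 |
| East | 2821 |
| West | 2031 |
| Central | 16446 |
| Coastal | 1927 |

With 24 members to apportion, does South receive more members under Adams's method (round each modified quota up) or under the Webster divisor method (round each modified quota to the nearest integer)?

Adams: North 2, South 13, East 1, West 1, Central 6, Coastal 1.
Webster: North 1, South 14, East 1, West 1, Central 6, Coastal 1.
South gets 13 under Adams and 14 under Webster.

Webster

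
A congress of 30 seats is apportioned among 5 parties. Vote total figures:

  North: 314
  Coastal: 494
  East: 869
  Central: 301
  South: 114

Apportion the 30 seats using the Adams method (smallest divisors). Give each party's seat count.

North=5; Coastal=7; East=12; Central=4; South=2

Standard divisor 2092/30 ≈ 69.733; standard quotas: North 4.503, Coastal 7.084, East 12.462, Central 4.316, South 1.635.
Rounding up gives 5, 8, 13, 5, 2 = 33 seats, so the divisor must be adjusted.
With modified divisor 77: modified quotas North 4.078, Coastal 6.416, East 11.286, Central 3.909, South 1.481.
Rounding up: North 5, Coastal 7, East 12, Central 4, South 2 (total 30).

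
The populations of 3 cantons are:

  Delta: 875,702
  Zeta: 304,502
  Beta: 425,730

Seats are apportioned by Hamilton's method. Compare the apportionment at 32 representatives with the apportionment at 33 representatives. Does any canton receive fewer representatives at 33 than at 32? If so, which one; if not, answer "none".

none

At 32 seats: Delta 17, Zeta 6, Beta 9.
At 33 seats: Delta 18, Zeta 6, Beta 9.
No canton's allocation decreased.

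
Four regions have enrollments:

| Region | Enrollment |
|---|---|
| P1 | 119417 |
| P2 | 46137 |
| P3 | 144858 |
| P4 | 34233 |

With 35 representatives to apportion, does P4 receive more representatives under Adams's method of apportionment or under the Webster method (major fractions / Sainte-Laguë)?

Adams: P1 12, P2 5, P3 14, P4 4.
Webster: P1 12, P2 5, P3 15, P4 3.
P4 gets 4 under Adams and 3 under Webster.

Adams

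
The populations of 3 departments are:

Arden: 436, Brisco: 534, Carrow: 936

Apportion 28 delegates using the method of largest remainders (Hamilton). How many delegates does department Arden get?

The standard divisor is 1906/28 ≈ 68.071.
Standard quotas: Arden 6.405, Brisco 7.845, Carrow 13.750.
Lower quotas: Arden 6, Brisco 7, Carrow 13 (sum 26, leaving 2 seats).
Remainders in descending order: Brisco 0.845, Carrow 0.750, Arden 0.405.
The surplus seats go to Brisco, Carrow.
Arden receives 6.

6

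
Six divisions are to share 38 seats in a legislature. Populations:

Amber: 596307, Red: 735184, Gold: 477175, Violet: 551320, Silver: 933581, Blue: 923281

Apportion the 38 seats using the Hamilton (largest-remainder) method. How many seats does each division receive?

Amber 5; Red 7; Gold 4; Violet 5; Silver 9; Blue 8

Total 4216848; standard divisor 4216848/38 ≈ 110969.684.
Standard quotas: Amber 5.3736, Red 6.6251, Gold 4.3000, Violet 4.9682, Silver 8.4129, Blue 8.3201.
Lower quotas: Amber 5, Red 6, Gold 4, Violet 4, Silver 8, Blue 8 (sum 35, leaving 3 seats).
Remainders in descending order: Violet 0.9682, Red 0.6251, Silver 0.4129, Amber 0.3736, Blue 0.3201, Gold 0.3000.
Largest remainders: Violet, Red, Silver receive the extra seats.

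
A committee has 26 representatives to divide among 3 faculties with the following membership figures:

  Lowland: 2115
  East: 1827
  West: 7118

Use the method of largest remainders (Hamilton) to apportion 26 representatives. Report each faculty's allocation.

Total 11060; standard divisor 11060/26 ≈ 425.385.
Standard quotas: Lowland 4.9720, East 4.2949, West 16.7331.
Lower quotas: Lowland 4, East 4, West 16 (sum 24, leaving 2 seats).
Remainders in descending order: Lowland 0.9720, West 0.7331, East 0.2949.
The surplus seats go to Lowland, West.

Lowland: 5; East: 4; West: 17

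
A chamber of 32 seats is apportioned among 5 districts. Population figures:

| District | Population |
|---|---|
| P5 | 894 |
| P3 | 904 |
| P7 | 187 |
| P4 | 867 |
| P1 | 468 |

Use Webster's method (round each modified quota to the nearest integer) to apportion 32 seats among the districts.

P5=9; P3=9; P7=2; P4=8; P1=4

Standard divisor 3320/32 ≈ 103.75; standard quotas: P5 8.617, P3 8.713, P7 1.802, P4 8.357, P1 4.511.
Rounding to the nearest integer gives 9, 9, 2, 8, 5 = 33 seats, so the divisor must be adjusted.
With modified divisor 104.6: modified quotas P5 8.547, P3 8.642, P7 1.788, P4 8.289, P1 4.474.
Rounding to the nearest integer: P5 9, P3 9, P7 2, P4 8, P1 4 (total 32).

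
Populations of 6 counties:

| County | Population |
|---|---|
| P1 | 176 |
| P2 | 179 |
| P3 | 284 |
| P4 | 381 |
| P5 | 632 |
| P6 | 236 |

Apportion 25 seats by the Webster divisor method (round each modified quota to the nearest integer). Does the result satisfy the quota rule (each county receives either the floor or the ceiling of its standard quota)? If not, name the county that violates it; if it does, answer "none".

none

Standard quotas: P1 2.331, P2 2.370, P3 3.761, P4 5.045, P5 8.369, P6 3.125.
Webster allocation: P1 2, P2 2, P3 4, P4 5, P5 9, P6 3.
Every allocation lies between the lower and upper quota.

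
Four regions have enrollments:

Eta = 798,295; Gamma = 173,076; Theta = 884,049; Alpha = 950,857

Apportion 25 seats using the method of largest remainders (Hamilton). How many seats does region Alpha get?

The standard divisor is 2806277/25 ≈ 112251.08.
Standard quotas: Eta 7.1117, Gamma 1.5419, Theta 7.8756, Alpha 8.4708.
Lower quotas: Eta 7, Gamma 1, Theta 7, Alpha 8 (sum 23, leaving 2 seats).
Remainders in descending order: Theta 0.8756, Gamma 0.5419, Alpha 0.4708, Eta 0.1117.
The surplus seats go to Theta, Gamma.
Alpha receives 8.

8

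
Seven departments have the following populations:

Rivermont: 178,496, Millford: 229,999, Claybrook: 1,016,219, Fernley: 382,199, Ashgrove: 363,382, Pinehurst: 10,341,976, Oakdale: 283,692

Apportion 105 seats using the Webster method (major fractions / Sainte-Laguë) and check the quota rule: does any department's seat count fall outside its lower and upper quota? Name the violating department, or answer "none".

Standard quotas: Rivermont 1.465, Millford 1.887, Claybrook 8.339, Fernley 3.136, Ashgrove 2.982, Pinehurst 84.863, Oakdale 2.328.
Webster allocation: Rivermont 1, Millford 2, Claybrook 8, Fernley 3, Ashgrove 3, Pinehurst 86, Oakdale 2.
Pinehurst has quota 84.863 (lower 84, upper 85) but receives 86 — outside the quota interval.

Pinehurst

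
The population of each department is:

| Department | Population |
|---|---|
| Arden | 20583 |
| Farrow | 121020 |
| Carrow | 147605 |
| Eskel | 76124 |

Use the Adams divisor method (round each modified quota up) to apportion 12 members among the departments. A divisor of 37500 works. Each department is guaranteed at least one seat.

Arden 1, Farrow 4, Carrow 4, Eskel 3

With modified divisor 37500: modified quotas Arden 0.549, Farrow 3.227, Carrow 3.936, Eskel 2.030.
Rounding up: Arden 1, Farrow 4, Carrow 4, Eskel 3 (total 12).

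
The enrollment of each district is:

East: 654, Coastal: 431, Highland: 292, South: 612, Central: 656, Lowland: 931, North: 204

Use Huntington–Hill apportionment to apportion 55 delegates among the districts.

With divisor 69: modified quotas East 9.478, Coastal 6.246, Highland 4.232, South 8.870, Central 9.507, Lowland 13.493, North 2.957.
Geometric-mean thresholds: East √(9·10)=9.487, Coastal √(6·7)=6.481, Highland √(4·5)=4.472, South √(8·9)=8.485, Central √(9·10)=9.487, Lowland √(13·14)=13.491, North √(2·3)=2.449.
Each quota rounded against its threshold gives East 9, Coastal 6, Highland 4, South 9, Central 10, Lowland 14, North 3 (total 55).

East=9, Coastal=6, Highland=4, South=9, Central=10, Lowland=14, North=3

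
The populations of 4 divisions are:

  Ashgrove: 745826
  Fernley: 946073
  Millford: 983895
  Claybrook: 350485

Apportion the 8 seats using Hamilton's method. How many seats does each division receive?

Standard divisor: 3026279 ÷ 8 ≈ 378284.875.
Standard quotas: Ashgrove 1.9716, Fernley 2.5010, Millford 2.6009, Claybrook 0.9265.
Lower quotas: Ashgrove 1, Fernley 2, Millford 2, Claybrook 0 (sum 5, leaving 3 seats).
Remainders in descending order: Ashgrove 0.9716, Claybrook 0.9265, Millford 0.6009, Fernley 0.5010.
Largest remainders: Ashgrove, Claybrook, Millford receive the extra seats.

Ashgrove: 2, Fernley: 2, Millford: 3, Claybrook: 1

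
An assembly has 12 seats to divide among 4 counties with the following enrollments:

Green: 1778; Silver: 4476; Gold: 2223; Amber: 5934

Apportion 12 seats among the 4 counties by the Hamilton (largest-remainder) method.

The standard divisor is 14411/12 ≈ 1200.917.
Standard quotas: Green 1.4805, Silver 3.7272, Gold 1.8511, Amber 4.9412.
Lower quotas: Green 1, Silver 3, Gold 1, Amber 4 (sum 9, leaving 3 seats).
Remainders in descending order: Amber 0.9412, Gold 0.8511, Silver 0.7272, Green 0.4805.
The surplus seats go to Amber, Gold, Silver.

Green=1, Silver=4, Gold=2, Amber=5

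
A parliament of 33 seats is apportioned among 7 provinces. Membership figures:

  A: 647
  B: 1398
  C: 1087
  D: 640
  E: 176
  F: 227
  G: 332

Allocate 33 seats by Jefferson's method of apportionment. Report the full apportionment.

Standard divisor 4507/33 ≈ 136.576; standard quotas: A 4.737, B 10.236, C 7.959, D 4.686, E 1.289, F 1.662, G 2.431.
Rounding down gives 4, 10, 7, 4, 1, 1, 2 = 29 seats, so the divisor must be adjusted.
With modified divisor 124: modified quotas A 5.218, B 11.274, C 8.766, D 5.161, E 1.419, F 1.831, G 2.677.
Rounding down: A 5, B 11, C 8, D 5, E 1, F 1, G 2 (total 33).

A=5, B=11, C=8, D=5, E=1, F=1, G=2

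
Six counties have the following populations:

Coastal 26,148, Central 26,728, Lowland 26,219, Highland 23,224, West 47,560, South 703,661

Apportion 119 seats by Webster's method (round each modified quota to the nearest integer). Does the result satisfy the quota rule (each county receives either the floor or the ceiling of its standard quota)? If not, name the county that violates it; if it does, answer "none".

South

Standard quotas: Coastal 3.646, Central 3.726, Lowland 3.655, Highland 3.238, West 6.631, South 98.104.
Webster allocation: Coastal 4, Central 4, Lowland 4, Highland 3, West 7, South 97.
South has quota 98.104 (lower 98, upper 99) but receives 97 — outside the quota interval.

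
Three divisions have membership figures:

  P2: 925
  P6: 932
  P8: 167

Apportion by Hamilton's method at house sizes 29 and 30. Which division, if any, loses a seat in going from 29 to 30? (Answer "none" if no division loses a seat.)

P8

At 29 seats: P2 13, P6 13, P8 3.
At 30 seats: P2 14, P6 14, P8 2.
P8 drops from 3 to 2.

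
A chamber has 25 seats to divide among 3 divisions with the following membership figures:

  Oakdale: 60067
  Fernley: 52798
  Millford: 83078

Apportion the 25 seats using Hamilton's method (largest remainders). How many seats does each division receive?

The standard divisor is 195943/25 ≈ 7837.72.
Standard quotas: Oakdale 7.6638, Fernley 6.7364, Millford 10.5998.
Lower quotas: Oakdale 7, Fernley 6, Millford 10 (sum 23, leaving 2 seats).
Remainders in descending order: Fernley 0.7364, Oakdale 0.6638, Millford 0.5998.
Largest remainders: Fernley, Oakdale receive the extra seats.

Oakdale 8; Fernley 7; Millford 10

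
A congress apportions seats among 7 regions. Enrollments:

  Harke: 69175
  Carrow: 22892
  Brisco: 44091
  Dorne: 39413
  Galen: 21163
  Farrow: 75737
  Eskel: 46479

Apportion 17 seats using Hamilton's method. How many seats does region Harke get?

Total 318950; standard divisor 318950/17 ≈ 18761.765.
Standard quotas: Harke 3.6870, Carrow 1.2201, Brisco 2.3500, Dorne 2.1007, Galen 1.1280, Farrow 4.0368, Eskel 2.4773.
Lower quotas: Harke 3, Carrow 1, Brisco 2, Dorne 2, Galen 1, Farrow 4, Eskel 2 (sum 15, leaving 2 seats).
Remainders in descending order: Harke 0.6870, Eskel 0.4773, Brisco 0.3500, Carrow 0.2201, Galen 0.1280, Dorne 0.1007, Farrow 0.0368.
Largest remainders: Harke, Eskel receive the extra seats.
Harke receives 4.

4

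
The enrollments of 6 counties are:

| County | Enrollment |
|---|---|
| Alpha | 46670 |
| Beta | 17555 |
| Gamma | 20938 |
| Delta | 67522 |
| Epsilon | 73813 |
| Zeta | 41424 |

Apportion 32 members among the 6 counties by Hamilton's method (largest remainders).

Alpha: 6, Beta: 2, Gamma: 2, Delta: 8, Epsilon: 9, Zeta: 5

The standard divisor is 267922/32 ≈ 8372.562.
Standard quotas: Alpha 5.5742, Beta 2.0967, Gamma 2.5008, Delta 8.0647, Epsilon 8.8161, Zeta 4.9476.
Lower quotas: Alpha 5, Beta 2, Gamma 2, Delta 8, Epsilon 8, Zeta 4 (sum 29, leaving 3 seats).
Remainders in descending order: Zeta 0.9476, Epsilon 0.8161, Alpha 0.5742, Gamma 0.5008, Beta 0.0967, Delta 0.0647.
The surplus seats go to Zeta, Epsilon, Alpha.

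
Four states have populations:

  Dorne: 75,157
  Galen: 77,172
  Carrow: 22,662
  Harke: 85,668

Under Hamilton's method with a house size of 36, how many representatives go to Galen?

Standard divisor: 260659 ÷ 36 ≈ 7240.528.
Standard quotas: Dorne 10.3800, Galen 10.6583, Carrow 3.1299, Harke 11.8317.
Lower quotas: Dorne 10, Galen 10, Carrow 3, Harke 11 (sum 34, leaving 2 seats).
Remainders in descending order: Harke 0.8317, Galen 0.6583, Dorne 0.3800, Carrow 0.1299.
Largest remainders: Harke, Galen receive the extra seats.
Galen receives 11.

11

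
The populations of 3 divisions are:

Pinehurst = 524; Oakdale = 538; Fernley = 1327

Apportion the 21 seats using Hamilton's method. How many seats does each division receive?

Pinehurst 4, Oakdale 5, Fernley 12

Standard divisor: 2389 ÷ 21 ≈ 113.762.
Standard quotas: Pinehurst 4.606, Oakdale 4.729, Fernley 11.665.
Lower quotas: Pinehurst 4, Oakdale 4, Fernley 11 (sum 19, leaving 2 seats).
Remainders in descending order: Oakdale 0.729, Fernley 0.665, Pinehurst 0.606.
The surplus seats go to Oakdale, Fernley.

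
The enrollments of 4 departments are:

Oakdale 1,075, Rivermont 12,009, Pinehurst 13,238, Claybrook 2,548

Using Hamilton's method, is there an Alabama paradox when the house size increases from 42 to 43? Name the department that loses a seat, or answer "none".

Oakdale

At 42 seats: Oakdale 2, Rivermont 17, Pinehurst 19, Claybrook 4.
At 43 seats: Oakdale 1, Rivermont 18, Pinehurst 20, Claybrook 4.
Oakdale drops from 2 to 1.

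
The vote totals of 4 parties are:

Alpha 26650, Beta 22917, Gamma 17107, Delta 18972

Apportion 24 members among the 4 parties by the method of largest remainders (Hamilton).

Alpha=8; Beta=6; Gamma=5; Delta=5

The standard divisor is 85646/24 ≈ 3568.583.
Standard quotas: Alpha 7.4679, Beta 6.4219, Gamma 4.7938, Delta 5.3164.
Lower quotas: Alpha 7, Beta 6, Gamma 4, Delta 5 (sum 22, leaving 2 seats).
Remainders in descending order: Gamma 0.7938, Alpha 0.4679, Beta 0.4219, Delta 0.3164.
The surplus seats go to Gamma, Alpha.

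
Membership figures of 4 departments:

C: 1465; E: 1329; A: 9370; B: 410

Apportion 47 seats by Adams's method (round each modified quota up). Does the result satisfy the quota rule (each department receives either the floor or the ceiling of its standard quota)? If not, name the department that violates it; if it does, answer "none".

Standard quotas: C 5.476, E 4.968, A 35.024, B 1.533.
Adams allocation: C 6, E 5, A 34, B 2.
A has quota 35.024 (lower 35, upper 36) but receives 34 — outside the quota interval.

A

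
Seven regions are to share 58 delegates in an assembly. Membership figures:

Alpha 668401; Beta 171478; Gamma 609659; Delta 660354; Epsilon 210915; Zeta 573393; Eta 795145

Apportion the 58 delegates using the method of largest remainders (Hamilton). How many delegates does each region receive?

Alpha=11, Beta=3, Gamma=10, Delta=10, Epsilon=3, Zeta=9, Eta=12

Standard divisor: 3689345 ÷ 58 ≈ 63609.397.
Standard quotas: Alpha 10.5079, Beta 2.6958, Gamma 9.5844, Delta 10.3814, Epsilon 3.3158, Zeta 9.0143, Eta 12.5004.
Lower quotas: Alpha 10, Beta 2, Gamma 9, Delta 10, Epsilon 3, Zeta 9, Eta 12 (sum 55, leaving 3 seats).
Remainders in descending order: Beta 0.6958, Gamma 0.5844, Alpha 0.5079, Eta 0.5004, Delta 0.3814, Epsilon 0.3158, Zeta 0.0143.
The surplus seats go to Beta, Gamma, Alpha.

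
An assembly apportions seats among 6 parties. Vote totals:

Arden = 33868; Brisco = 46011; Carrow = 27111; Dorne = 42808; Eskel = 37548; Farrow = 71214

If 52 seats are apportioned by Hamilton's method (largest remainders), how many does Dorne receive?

9

Standard divisor: 258560 ÷ 52 ≈ 4972.308.
Standard quotas: Arden 6.8113, Brisco 9.2534, Carrow 5.4524, Dorne 8.6093, Eskel 7.5514, Farrow 14.3221.
Lower quotas: Arden 6, Brisco 9, Carrow 5, Dorne 8, Eskel 7, Farrow 14 (sum 49, leaving 3 seats).
Remainders in descending order: Arden 0.8113, Dorne 0.6093, Eskel 0.5514, Carrow 0.4524, Farrow 0.3221, Brisco 0.2534.
The surplus seats go to Arden, Dorne, Eskel.
Dorne receives 9.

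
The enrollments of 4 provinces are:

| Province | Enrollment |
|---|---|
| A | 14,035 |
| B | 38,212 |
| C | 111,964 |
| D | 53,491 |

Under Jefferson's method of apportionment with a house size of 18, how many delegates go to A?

1

Standard divisor 217702/18 ≈ 12094.556; standard quotas: A 1.160, B 3.159, C 9.257, D 4.423.
Rounding down gives 1, 3, 9, 4 = 17 seats, so the divisor must be adjusted.
With modified divisor 10900: modified quotas A 1.288, B 3.506, C 10.272, D 4.907.
Rounding down: A 1, B 3, C 10, D 4 (total 18).
A receives 1.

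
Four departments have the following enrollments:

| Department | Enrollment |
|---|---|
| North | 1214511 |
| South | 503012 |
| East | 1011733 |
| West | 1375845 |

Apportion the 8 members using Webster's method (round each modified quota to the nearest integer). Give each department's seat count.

North 2, South 1, East 2, West 3

Standard divisor 4105101/8 ≈ 513137.625; standard quotas: North 2.367, South 0.980, East 1.972, West 2.681.
Rounding to the nearest integer gives North 2, South 1, East 2, West 3 — total 8, matching the house size, so no adjustment is needed.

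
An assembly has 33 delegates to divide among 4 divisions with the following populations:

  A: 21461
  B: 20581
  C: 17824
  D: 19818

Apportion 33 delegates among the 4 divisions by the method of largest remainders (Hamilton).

A: 9, B: 9, C: 7, D: 8

Total 79684; standard divisor 79684/33 ≈ 2414.667.
Standard quotas: A 8.8878, B 8.5233, C 7.3816, D 8.2073.
Lower quotas: A 8, B 8, C 7, D 8 (sum 31, leaving 2 seats).
Remainders in descending order: A 0.8878, B 0.5233, C 0.3816, D 0.2073.
Largest remainders: A, B receive the extra seats.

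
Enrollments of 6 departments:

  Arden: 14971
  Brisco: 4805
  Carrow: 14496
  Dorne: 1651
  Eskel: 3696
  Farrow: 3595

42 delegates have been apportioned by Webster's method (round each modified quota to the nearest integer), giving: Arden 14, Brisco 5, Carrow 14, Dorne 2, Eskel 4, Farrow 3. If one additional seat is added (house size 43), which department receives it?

Arden

Priority for the next seat is population ÷ (current seats + 0.5).
Priorities: Arden 1032.483, Brisco 873.636, Carrow 999.724, Dorne 660.400, Eskel 821.333, Farrow 1027.143.
Highest priority: Arden.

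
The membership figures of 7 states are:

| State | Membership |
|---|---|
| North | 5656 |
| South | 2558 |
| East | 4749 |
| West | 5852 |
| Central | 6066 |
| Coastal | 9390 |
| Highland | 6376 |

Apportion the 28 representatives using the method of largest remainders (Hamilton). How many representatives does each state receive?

North=4, South=2, East=3, West=4, Central=4, Coastal=7, Highland=4

The standard divisor is 40647/28 ≈ 1451.679.
Standard quotas: North 3.8962, South 1.7621, East 3.2714, West 4.0312, Central 4.1786, Coastal 6.4684, Highland 4.3922.
Lower quotas: North 3, South 1, East 3, West 4, Central 4, Coastal 6, Highland 4 (sum 25, leaving 3 seats).
Remainders in descending order: North 0.8962, South 0.7621, Coastal 0.4684, Highland 0.3922, East 0.2714, Central 0.1786, West 0.0312.
The surplus seats go to North, South, Coastal.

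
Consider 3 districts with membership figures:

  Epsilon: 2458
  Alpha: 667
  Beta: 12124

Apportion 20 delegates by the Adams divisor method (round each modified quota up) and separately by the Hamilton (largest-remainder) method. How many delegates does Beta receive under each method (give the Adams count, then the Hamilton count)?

Adams: Epsilon 4, Alpha 1, Beta 15.
Hamilton: Epsilon 3, Alpha 1, Beta 16.
Beta gets 15 under Adams and 16 under Hamilton.

15 and 16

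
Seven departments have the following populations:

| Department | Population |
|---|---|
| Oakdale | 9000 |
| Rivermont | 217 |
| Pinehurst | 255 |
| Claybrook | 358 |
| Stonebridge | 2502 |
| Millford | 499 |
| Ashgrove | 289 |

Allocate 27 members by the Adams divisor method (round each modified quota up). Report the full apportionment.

Standard divisor 13120/27 ≈ 485.926; standard quotas: Oakdale 18.521, Rivermont 0.447, Pinehurst 0.525, Claybrook 0.737, Stonebridge 5.149, Millford 1.027, Ashgrove 0.595.
Rounding up gives 19, 1, 1, 1, 6, 2, 1 = 31 seats, so the divisor must be adjusted.
With modified divisor 550: modified quotas Oakdale 16.364, Rivermont 0.395, Pinehurst 0.464, Claybrook 0.651, Stonebridge 4.549, Millford 0.907, Ashgrove 0.525.
Rounding up: Oakdale 17, Rivermont 1, Pinehurst 1, Claybrook 1, Stonebridge 5, Millford 1, Ashgrove 1 (total 27).

Oakdale=17; Rivermont=1; Pinehurst=1; Claybrook=1; Stonebridge=5; Millford=1; Ashgrove=1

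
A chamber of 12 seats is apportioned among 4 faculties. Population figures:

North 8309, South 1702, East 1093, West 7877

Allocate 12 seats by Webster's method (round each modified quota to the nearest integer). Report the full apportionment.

North 5, South 1, East 1, West 5

Standard divisor 18981/12 ≈ 1581.75; standard quotas: North 5.253, South 1.076, East 0.691, West 4.980.
Rounding to the nearest integer gives North 5, South 1, East 1, West 5 — total 12, matching the house size, so no adjustment is needed.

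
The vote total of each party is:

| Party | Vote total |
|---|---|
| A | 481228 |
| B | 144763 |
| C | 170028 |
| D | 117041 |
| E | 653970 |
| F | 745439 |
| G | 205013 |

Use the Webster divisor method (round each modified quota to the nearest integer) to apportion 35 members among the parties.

A: 7; B: 2; C: 2; D: 2; E: 9; F: 10; G: 3

Standard divisor 2517482/35 ≈ 71928.057; standard quotas: A 6.690, B 2.013, C 2.364, D 1.627, E 9.092, F 10.364, G 2.850.
Rounding to the nearest integer gives A 7, B 2, C 2, D 2, E 9, F 10, G 3 — total 35, matching the house size, so no adjustment is needed.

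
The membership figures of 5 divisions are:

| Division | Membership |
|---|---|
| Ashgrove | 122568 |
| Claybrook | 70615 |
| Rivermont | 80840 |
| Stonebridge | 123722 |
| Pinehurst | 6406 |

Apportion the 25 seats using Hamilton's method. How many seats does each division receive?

The standard divisor is 404151/25 ≈ 16166.04.
Standard quotas: Ashgrove 7.5818, Claybrook 4.3681, Rivermont 5.0006, Stonebridge 7.6532, Pinehurst 0.3963.
Lower quotas: Ashgrove 7, Claybrook 4, Rivermont 5, Stonebridge 7, Pinehurst 0 (sum 23, leaving 2 seats).
Remainders in descending order: Stonebridge 0.6532, Ashgrove 0.5818, Pinehurst 0.3963, Claybrook 0.3681, Rivermont 0.0006.
The surplus seats go to Stonebridge, Ashgrove.

Ashgrove 8; Claybrook 4; Rivermont 5; Stonebridge 8; Pinehurst 0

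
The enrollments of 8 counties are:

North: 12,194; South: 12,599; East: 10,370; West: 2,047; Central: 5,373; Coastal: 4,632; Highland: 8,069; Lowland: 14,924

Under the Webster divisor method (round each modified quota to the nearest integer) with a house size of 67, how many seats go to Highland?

8

Standard divisor 70208/67 ≈ 1047.881; standard quotas: North 11.637, South 12.023, East 9.896, West 1.953, Central 5.127, Coastal 4.420, Highland 7.700, Lowland 14.242.
Rounding to the nearest integer gives North 12, South 12, East 10, West 2, Central 5, Coastal 4, Highland 8, Lowland 14 — total 67, matching the house size, so no adjustment is needed.
Highland receives 8.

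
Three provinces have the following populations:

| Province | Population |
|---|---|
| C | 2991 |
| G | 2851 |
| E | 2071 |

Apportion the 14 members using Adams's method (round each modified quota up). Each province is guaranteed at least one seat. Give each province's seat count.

Standard divisor 7913/14 ≈ 565.214; standard quotas: C 5.292, G 5.044, E 3.664.
Rounding up gives 6, 6, 4 = 16 seats, so the divisor must be adjusted.
With modified divisor 640: modified quotas C 4.673, G 4.455, E 3.236.
Rounding up: C 5, G 5, E 4 (total 14).

C 5; G 5; E 4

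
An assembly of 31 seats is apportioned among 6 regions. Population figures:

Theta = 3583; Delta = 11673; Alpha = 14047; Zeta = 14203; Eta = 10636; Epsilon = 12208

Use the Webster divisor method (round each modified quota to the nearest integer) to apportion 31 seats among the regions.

Theta 2, Delta 5, Alpha 6, Zeta 7, Eta 5, Epsilon 6

Standard divisor 66350/31 ≈ 2140.323; standard quotas: Theta 1.674, Delta 5.454, Alpha 6.563, Zeta 6.636, Eta 4.969, Epsilon 5.704.
Rounding to the nearest integer gives 2, 5, 7, 7, 5, 6 = 32 seats, so the divisor must be adjusted.
With modified divisor 2170: modified quotas Theta 1.651, Delta 5.379, Alpha 6.473, Zeta 6.545, Eta 4.901, Epsilon 5.626.
Rounding to the nearest integer: Theta 2, Delta 5, Alpha 6, Zeta 7, Eta 5, Epsilon 6 (total 31).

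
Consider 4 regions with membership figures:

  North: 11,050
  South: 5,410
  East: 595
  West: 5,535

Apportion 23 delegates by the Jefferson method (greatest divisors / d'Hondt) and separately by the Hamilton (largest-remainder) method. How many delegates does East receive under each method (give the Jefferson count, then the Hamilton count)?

Jefferson: North 12, South 5, East 0, West 6.
Hamilton: North 11, South 5, East 1, West 6.
East gets 0 under Jefferson and 1 under Hamilton.

0 and 1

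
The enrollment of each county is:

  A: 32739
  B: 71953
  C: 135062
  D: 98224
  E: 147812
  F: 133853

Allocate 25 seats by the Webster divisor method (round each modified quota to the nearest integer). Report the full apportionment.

A: 1; B: 3; C: 6; D: 4; E: 6; F: 5

Standard divisor 619643/25 ≈ 24785.72; standard quotas: A 1.321, B 2.903, C 5.449, D 3.963, E 5.964, F 5.400.
Rounding to the nearest integer gives 1, 3, 5, 4, 6, 5 = 24 seats, so the divisor must be adjusted.
With modified divisor 24450: modified quotas A 1.339, B 2.943, C 5.524, D 4.017, E 6.045, F 5.475.
Rounding to the nearest integer: A 1, B 3, C 6, D 4, E 6, F 5 (total 25).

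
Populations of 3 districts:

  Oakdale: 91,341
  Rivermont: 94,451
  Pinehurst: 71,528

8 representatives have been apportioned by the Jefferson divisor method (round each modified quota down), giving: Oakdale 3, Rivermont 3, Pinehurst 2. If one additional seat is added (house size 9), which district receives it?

Pinehurst

Priority for the next seat is population ÷ (current seats + 1).
Priorities: Oakdale 22835.250, Rivermont 23612.750, Pinehurst 23842.667.
Highest priority: Pinehurst.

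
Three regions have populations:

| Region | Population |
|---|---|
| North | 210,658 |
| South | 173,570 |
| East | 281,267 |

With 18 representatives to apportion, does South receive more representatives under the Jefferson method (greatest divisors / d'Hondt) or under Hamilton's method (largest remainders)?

Jefferson: North 6, South 4, East 8.
Hamilton: North 6, South 5, East 7.
South gets 4 under Jefferson and 5 under Hamilton.

Hamilton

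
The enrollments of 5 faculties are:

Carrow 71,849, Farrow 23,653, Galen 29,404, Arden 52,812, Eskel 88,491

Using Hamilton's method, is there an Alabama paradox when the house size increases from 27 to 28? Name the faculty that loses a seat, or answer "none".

At 27 seats: Carrow 7, Farrow 3, Galen 3, Arden 5, Eskel 9.
At 28 seats: Carrow 8, Farrow 2, Galen 3, Arden 6, Eskel 9.
Farrow drops from 3 to 2.

Farrow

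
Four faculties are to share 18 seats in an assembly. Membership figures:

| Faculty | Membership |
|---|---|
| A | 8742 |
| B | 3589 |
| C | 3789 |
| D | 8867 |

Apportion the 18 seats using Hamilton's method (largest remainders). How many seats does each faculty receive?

A 6; B 3; C 3; D 6

Total 24987; standard divisor 24987/18 ≈ 1388.167.
Standard quotas: A 6.2975, B 2.5854, C 2.7295, D 6.3876.
Lower quotas: A 6, B 2, C 2, D 6 (sum 16, leaving 2 seats).
Remainders in descending order: C 0.7295, B 0.5854, D 0.3876, A 0.2975.
Largest remainders: C, B receive the extra seats.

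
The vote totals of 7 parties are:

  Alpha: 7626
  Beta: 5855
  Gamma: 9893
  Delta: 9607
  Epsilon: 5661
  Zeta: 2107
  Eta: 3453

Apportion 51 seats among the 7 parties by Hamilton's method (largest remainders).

Total 44202; standard divisor 44202/51 ≈ 866.706.
Standard quotas: Alpha 8.7988, Beta 6.7555, Gamma 11.4145, Delta 11.0845, Epsilon 6.5316, Zeta 2.4310, Eta 3.9841.
Lower quotas: Alpha 8, Beta 6, Gamma 11, Delta 11, Epsilon 6, Zeta 2, Eta 3 (sum 47, leaving 4 seats).
Remainders in descending order: Eta 0.9841, Alpha 0.7988, Beta 0.7555, Epsilon 0.5316, Zeta 0.4310, Gamma 0.4145, Delta 0.0845.
Largest remainders: Eta, Alpha, Beta, Epsilon receive the extra seats.

Alpha=9; Beta=7; Gamma=11; Delta=11; Epsilon=7; Zeta=2; Eta=4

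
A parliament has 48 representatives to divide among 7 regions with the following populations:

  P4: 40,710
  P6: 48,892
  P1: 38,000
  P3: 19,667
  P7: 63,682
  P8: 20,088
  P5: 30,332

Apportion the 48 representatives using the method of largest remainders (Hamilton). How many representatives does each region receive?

Total 261371; standard divisor 261371/48 ≈ 5445.229.
Standard quotas: P4 7.4763, P6 8.9789, P1 6.9786, P3 3.6118, P7 11.6950, P8 3.6891, P5 5.5704.
Lower quotas: P4 7, P6 8, P1 6, P3 3, P7 11, P8 3, P5 5 (sum 43, leaving 5 seats).
Remainders in descending order: P6 0.9789, P1 0.9786, P7 0.6950, P8 0.6891, P3 0.6118, P5 0.5704, P4 0.4763.
The surplus seats go to P6, P1, P7, P8, P3.

P4 7; P6 9; P1 7; P3 4; P7 12; P8 4; P5 5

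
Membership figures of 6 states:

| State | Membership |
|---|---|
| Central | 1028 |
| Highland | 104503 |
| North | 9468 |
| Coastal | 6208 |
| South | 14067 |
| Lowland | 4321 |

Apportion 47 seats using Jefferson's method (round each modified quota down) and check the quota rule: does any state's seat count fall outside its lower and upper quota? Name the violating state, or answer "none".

Standard quotas: Central 0.346, Highland 35.185, North 3.188, Coastal 2.090, South 4.736, Lowland 1.455.
Jefferson allocation: Central 0, Highland 37, North 3, Coastal 2, South 4, Lowland 1.
Highland has quota 35.185 (lower 35, upper 36) but receives 37 — outside the quota interval.

Highland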